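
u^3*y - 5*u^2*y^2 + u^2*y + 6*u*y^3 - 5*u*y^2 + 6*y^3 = (u - 3*y)*(u - 2*y)*(u*y + y)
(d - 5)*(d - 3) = d^2 - 8*d + 15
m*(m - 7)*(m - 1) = m^3 - 8*m^2 + 7*m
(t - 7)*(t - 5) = t^2 - 12*t + 35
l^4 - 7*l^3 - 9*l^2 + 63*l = l*(l - 7)*(l - 3)*(l + 3)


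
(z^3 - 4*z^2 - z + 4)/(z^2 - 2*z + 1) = (z^2 - 3*z - 4)/(z - 1)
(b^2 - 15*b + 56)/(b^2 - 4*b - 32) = (b - 7)/(b + 4)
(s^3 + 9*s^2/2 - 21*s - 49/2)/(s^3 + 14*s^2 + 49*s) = (2*s^2 - 5*s - 7)/(2*s*(s + 7))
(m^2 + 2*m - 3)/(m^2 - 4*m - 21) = (m - 1)/(m - 7)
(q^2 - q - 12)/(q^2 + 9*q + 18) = (q - 4)/(q + 6)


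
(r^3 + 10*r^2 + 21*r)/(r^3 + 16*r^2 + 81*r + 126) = r/(r + 6)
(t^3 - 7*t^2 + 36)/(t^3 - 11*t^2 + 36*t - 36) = (t + 2)/(t - 2)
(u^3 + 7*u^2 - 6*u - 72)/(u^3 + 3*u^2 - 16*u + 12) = (u^2 + u - 12)/(u^2 - 3*u + 2)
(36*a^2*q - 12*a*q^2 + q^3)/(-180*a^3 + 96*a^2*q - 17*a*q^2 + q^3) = q/(-5*a + q)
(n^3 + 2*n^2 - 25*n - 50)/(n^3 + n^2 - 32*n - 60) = (n - 5)/(n - 6)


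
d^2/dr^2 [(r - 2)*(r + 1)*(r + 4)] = 6*r + 6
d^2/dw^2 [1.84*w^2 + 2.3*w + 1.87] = 3.68000000000000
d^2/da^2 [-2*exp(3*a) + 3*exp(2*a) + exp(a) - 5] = (-18*exp(2*a) + 12*exp(a) + 1)*exp(a)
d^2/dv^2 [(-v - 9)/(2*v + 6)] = -6/(v + 3)^3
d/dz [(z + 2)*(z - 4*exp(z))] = z - (z + 2)*(4*exp(z) - 1) - 4*exp(z)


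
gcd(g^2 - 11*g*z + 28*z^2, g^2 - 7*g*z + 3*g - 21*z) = -g + 7*z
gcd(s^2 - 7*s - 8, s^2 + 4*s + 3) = s + 1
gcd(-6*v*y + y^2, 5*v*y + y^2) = y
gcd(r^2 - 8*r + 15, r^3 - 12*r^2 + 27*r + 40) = r - 5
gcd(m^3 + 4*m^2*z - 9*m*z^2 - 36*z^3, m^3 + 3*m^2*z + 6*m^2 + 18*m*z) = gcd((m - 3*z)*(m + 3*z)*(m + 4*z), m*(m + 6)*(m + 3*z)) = m + 3*z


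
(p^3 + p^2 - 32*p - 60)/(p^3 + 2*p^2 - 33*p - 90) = (p + 2)/(p + 3)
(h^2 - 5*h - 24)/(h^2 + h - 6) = (h - 8)/(h - 2)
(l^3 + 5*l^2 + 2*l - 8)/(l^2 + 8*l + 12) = (l^2 + 3*l - 4)/(l + 6)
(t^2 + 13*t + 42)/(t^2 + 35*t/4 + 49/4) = 4*(t + 6)/(4*t + 7)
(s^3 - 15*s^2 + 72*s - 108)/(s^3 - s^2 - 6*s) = (s^2 - 12*s + 36)/(s*(s + 2))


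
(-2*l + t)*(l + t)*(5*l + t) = -10*l^3 - 7*l^2*t + 4*l*t^2 + t^3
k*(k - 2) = k^2 - 2*k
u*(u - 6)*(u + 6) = u^3 - 36*u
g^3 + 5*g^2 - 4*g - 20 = (g - 2)*(g + 2)*(g + 5)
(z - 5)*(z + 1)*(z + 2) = z^3 - 2*z^2 - 13*z - 10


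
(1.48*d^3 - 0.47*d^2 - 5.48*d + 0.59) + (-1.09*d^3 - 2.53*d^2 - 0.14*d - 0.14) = 0.39*d^3 - 3.0*d^2 - 5.62*d + 0.45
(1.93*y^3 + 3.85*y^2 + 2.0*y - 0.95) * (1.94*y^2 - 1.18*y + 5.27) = 3.7442*y^5 + 5.1916*y^4 + 9.5081*y^3 + 16.0865*y^2 + 11.661*y - 5.0065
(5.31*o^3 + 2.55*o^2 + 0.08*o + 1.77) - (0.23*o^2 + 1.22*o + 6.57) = 5.31*o^3 + 2.32*o^2 - 1.14*o - 4.8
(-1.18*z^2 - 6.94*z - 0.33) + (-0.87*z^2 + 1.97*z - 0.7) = -2.05*z^2 - 4.97*z - 1.03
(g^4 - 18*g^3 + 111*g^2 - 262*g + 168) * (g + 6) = g^5 - 12*g^4 + 3*g^3 + 404*g^2 - 1404*g + 1008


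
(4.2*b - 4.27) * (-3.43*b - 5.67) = -14.406*b^2 - 9.1679*b + 24.2109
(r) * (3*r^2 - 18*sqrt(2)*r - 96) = 3*r^3 - 18*sqrt(2)*r^2 - 96*r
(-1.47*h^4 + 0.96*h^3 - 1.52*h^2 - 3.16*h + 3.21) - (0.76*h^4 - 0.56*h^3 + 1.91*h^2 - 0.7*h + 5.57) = -2.23*h^4 + 1.52*h^3 - 3.43*h^2 - 2.46*h - 2.36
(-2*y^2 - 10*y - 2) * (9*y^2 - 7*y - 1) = -18*y^4 - 76*y^3 + 54*y^2 + 24*y + 2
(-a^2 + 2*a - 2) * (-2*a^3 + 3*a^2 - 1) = 2*a^5 - 7*a^4 + 10*a^3 - 5*a^2 - 2*a + 2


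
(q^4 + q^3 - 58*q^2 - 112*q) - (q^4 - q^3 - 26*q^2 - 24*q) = 2*q^3 - 32*q^2 - 88*q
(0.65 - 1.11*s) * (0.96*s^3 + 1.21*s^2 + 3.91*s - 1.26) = -1.0656*s^4 - 0.7191*s^3 - 3.5536*s^2 + 3.9401*s - 0.819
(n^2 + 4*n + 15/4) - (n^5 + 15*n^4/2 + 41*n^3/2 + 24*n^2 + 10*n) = -n^5 - 15*n^4/2 - 41*n^3/2 - 23*n^2 - 6*n + 15/4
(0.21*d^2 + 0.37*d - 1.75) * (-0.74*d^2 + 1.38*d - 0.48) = -0.1554*d^4 + 0.016*d^3 + 1.7048*d^2 - 2.5926*d + 0.84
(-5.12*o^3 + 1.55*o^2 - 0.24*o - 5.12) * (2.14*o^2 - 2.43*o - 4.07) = -10.9568*o^5 + 15.7586*o^4 + 16.5583*o^3 - 16.6821*o^2 + 13.4184*o + 20.8384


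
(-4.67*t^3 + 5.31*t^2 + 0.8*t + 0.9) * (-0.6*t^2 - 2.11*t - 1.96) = 2.802*t^5 + 6.6677*t^4 - 2.5309*t^3 - 12.6356*t^2 - 3.467*t - 1.764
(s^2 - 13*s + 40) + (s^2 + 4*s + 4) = 2*s^2 - 9*s + 44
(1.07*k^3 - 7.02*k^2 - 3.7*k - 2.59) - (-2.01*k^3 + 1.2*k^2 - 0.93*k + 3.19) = 3.08*k^3 - 8.22*k^2 - 2.77*k - 5.78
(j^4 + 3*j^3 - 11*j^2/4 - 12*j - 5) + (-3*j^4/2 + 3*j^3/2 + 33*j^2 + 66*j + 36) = -j^4/2 + 9*j^3/2 + 121*j^2/4 + 54*j + 31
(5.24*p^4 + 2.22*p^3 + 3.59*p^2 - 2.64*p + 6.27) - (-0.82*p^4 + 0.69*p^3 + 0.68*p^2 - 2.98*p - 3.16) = 6.06*p^4 + 1.53*p^3 + 2.91*p^2 + 0.34*p + 9.43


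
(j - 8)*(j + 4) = j^2 - 4*j - 32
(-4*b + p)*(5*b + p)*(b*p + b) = -20*b^3*p - 20*b^3 + b^2*p^2 + b^2*p + b*p^3 + b*p^2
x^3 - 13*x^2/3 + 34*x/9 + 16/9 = (x - 8/3)*(x - 2)*(x + 1/3)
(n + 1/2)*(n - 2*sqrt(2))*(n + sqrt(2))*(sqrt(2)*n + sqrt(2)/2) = sqrt(2)*n^4 - 2*n^3 + sqrt(2)*n^3 - 15*sqrt(2)*n^2/4 - 2*n^2 - 4*sqrt(2)*n - n/2 - sqrt(2)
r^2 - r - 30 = (r - 6)*(r + 5)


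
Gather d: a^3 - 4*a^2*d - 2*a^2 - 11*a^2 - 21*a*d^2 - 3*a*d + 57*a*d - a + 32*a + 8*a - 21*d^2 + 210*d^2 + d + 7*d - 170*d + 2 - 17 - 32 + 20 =a^3 - 13*a^2 + 39*a + d^2*(189 - 21*a) + d*(-4*a^2 + 54*a - 162) - 27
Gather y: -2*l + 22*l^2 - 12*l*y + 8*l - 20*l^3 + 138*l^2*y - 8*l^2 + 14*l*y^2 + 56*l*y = -20*l^3 + 14*l^2 + 14*l*y^2 + 6*l + y*(138*l^2 + 44*l)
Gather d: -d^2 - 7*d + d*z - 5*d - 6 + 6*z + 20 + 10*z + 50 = -d^2 + d*(z - 12) + 16*z + 64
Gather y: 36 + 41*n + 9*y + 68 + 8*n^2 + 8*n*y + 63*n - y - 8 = 8*n^2 + 104*n + y*(8*n + 8) + 96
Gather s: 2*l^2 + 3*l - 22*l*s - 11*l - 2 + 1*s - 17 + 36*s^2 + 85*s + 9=2*l^2 - 8*l + 36*s^2 + s*(86 - 22*l) - 10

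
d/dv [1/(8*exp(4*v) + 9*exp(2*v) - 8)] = (-32*exp(2*v) - 18)*exp(2*v)/(8*exp(4*v) + 9*exp(2*v) - 8)^2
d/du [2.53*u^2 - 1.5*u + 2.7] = 5.06*u - 1.5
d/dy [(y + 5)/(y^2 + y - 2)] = (y^2 + y - (y + 5)*(2*y + 1) - 2)/(y^2 + y - 2)^2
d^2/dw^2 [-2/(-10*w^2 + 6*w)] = 2*(-5*w*(5*w - 3) + (10*w - 3)^2)/(w^3*(5*w - 3)^3)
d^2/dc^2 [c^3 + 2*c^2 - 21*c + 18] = 6*c + 4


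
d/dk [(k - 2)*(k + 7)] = 2*k + 5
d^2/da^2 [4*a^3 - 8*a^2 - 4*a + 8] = 24*a - 16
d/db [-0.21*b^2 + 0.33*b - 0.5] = 0.33 - 0.42*b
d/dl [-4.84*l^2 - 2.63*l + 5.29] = -9.68*l - 2.63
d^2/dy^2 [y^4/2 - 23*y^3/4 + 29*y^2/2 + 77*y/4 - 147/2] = 6*y^2 - 69*y/2 + 29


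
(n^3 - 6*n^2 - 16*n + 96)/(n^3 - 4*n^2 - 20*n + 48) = (n - 4)/(n - 2)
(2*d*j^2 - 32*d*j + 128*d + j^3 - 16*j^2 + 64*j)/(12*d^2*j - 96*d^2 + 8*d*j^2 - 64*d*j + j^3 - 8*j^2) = (j - 8)/(6*d + j)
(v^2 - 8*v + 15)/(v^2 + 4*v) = (v^2 - 8*v + 15)/(v*(v + 4))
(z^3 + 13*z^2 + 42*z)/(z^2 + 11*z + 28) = z*(z + 6)/(z + 4)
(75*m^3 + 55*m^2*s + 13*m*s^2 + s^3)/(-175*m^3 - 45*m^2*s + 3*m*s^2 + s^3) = (3*m + s)/(-7*m + s)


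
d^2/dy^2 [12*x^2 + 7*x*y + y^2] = 2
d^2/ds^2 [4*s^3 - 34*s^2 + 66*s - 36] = 24*s - 68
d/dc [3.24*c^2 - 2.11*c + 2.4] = 6.48*c - 2.11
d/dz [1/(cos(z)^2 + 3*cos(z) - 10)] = (2*cos(z) + 3)*sin(z)/(cos(z)^2 + 3*cos(z) - 10)^2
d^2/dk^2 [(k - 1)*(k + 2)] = 2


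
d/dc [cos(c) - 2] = -sin(c)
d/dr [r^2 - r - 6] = 2*r - 1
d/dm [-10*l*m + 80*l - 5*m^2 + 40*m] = -10*l - 10*m + 40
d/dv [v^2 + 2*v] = 2*v + 2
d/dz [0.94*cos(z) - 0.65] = -0.94*sin(z)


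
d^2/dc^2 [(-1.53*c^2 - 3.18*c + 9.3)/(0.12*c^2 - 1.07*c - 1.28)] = (2.77555756156289e-17*c^4 - 0.484488*c^3 - 0.606528*c^2 - 10.095408*c + 27.849252)/(0.001728*c^6 - 0.046224*c^5 + 0.356868*c^4 - 0.238931*c^3 - 3.806592*c^2 - 5.259264*c - 2.097152)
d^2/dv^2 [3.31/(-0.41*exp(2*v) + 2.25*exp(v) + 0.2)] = (3.31*(0.82*exp(v) - 2.25)*(1.64*exp(v) - 4.5)*exp(v) + (5.4284*exp(v) - 7.4475)*(-0.41*exp(2*v) + 2.25*exp(v) + 0.2))*exp(v)/(-0.41*exp(2*v) + 2.25*exp(v) + 0.2)^3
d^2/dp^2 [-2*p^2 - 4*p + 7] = -4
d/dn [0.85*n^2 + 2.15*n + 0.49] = 1.7*n + 2.15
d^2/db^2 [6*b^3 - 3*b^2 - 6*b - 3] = 36*b - 6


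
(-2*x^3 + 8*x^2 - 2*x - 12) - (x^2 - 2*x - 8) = -2*x^3 + 7*x^2 - 4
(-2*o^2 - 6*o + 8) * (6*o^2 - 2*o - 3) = -12*o^4 - 32*o^3 + 66*o^2 + 2*o - 24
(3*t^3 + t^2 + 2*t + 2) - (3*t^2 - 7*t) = 3*t^3 - 2*t^2 + 9*t + 2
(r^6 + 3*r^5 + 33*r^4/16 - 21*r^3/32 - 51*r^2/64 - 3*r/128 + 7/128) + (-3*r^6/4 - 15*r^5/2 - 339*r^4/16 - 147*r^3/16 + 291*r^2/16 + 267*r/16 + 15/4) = r^6/4 - 9*r^5/2 - 153*r^4/8 - 315*r^3/32 + 1113*r^2/64 + 2133*r/128 + 487/128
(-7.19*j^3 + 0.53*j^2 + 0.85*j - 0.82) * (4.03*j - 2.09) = -28.9757*j^4 + 17.163*j^3 + 2.3178*j^2 - 5.0811*j + 1.7138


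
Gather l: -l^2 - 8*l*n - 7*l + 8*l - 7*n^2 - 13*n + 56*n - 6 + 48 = -l^2 + l*(1 - 8*n) - 7*n^2 + 43*n + 42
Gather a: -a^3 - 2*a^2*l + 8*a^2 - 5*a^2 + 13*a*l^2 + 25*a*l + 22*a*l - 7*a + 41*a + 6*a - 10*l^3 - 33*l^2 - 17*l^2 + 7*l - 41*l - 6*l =-a^3 + a^2*(3 - 2*l) + a*(13*l^2 + 47*l + 40) - 10*l^3 - 50*l^2 - 40*l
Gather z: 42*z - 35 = 42*z - 35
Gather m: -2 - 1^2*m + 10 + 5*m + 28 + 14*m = 18*m + 36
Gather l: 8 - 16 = -8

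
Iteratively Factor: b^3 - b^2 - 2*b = (b + 1)*(b^2 - 2*b) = b*(b + 1)*(b - 2)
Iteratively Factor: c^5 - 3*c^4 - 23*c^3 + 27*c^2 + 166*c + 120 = (c + 3)*(c^4 - 6*c^3 - 5*c^2 + 42*c + 40) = (c + 1)*(c + 3)*(c^3 - 7*c^2 + 2*c + 40) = (c + 1)*(c + 2)*(c + 3)*(c^2 - 9*c + 20) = (c - 5)*(c + 1)*(c + 2)*(c + 3)*(c - 4)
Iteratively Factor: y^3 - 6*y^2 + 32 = (y - 4)*(y^2 - 2*y - 8) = (y - 4)*(y + 2)*(y - 4)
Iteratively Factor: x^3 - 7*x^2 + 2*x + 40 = (x - 5)*(x^2 - 2*x - 8) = (x - 5)*(x + 2)*(x - 4)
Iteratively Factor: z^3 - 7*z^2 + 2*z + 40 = (z - 4)*(z^2 - 3*z - 10) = (z - 4)*(z + 2)*(z - 5)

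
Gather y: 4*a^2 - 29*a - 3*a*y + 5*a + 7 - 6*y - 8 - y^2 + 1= 4*a^2 - 24*a - y^2 + y*(-3*a - 6)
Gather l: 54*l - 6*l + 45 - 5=48*l + 40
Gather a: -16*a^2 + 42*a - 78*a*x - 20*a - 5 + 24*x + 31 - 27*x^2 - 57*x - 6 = -16*a^2 + a*(22 - 78*x) - 27*x^2 - 33*x + 20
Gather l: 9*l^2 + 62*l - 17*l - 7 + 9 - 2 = 9*l^2 + 45*l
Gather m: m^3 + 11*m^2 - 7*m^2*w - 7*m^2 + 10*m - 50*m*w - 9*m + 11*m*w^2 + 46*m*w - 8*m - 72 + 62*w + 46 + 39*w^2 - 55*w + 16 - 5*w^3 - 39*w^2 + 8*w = m^3 + m^2*(4 - 7*w) + m*(11*w^2 - 4*w - 7) - 5*w^3 + 15*w - 10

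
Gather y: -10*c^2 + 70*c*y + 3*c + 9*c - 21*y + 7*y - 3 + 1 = -10*c^2 + 12*c + y*(70*c - 14) - 2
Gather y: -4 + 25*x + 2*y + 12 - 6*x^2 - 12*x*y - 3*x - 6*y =-6*x^2 + 22*x + y*(-12*x - 4) + 8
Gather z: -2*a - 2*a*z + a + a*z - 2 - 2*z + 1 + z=-a + z*(-a - 1) - 1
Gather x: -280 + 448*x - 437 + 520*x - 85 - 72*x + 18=896*x - 784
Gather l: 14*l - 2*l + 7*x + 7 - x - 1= 12*l + 6*x + 6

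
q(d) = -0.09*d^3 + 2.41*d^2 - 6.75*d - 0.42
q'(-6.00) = -45.39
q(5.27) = 17.77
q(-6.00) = 146.28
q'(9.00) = 14.76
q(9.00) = 68.43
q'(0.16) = -5.99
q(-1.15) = 10.67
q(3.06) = -1.09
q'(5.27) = 11.15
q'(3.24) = 6.03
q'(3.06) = 5.47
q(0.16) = -1.44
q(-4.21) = 77.43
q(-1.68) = 18.15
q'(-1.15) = -12.65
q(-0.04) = -0.15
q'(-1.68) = -15.61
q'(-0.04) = -6.94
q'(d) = -0.27*d^2 + 4.82*d - 6.75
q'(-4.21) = -31.83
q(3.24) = -0.05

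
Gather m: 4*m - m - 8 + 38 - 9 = 3*m + 21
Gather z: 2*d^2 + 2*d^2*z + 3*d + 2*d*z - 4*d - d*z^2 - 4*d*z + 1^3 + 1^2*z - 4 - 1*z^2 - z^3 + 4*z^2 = 2*d^2 - d - z^3 + z^2*(3 - d) + z*(2*d^2 - 2*d + 1) - 3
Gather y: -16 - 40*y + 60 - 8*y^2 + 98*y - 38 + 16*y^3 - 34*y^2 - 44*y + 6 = 16*y^3 - 42*y^2 + 14*y + 12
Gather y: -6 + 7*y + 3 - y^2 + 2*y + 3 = -y^2 + 9*y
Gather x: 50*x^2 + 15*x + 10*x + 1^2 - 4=50*x^2 + 25*x - 3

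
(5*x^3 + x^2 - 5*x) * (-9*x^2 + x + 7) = -45*x^5 - 4*x^4 + 81*x^3 + 2*x^2 - 35*x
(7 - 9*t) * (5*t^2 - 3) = -45*t^3 + 35*t^2 + 27*t - 21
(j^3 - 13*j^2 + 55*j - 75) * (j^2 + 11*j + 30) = j^5 - 2*j^4 - 58*j^3 + 140*j^2 + 825*j - 2250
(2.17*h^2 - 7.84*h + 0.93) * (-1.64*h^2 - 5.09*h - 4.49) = -3.5588*h^4 + 1.8123*h^3 + 28.6371*h^2 + 30.4679*h - 4.1757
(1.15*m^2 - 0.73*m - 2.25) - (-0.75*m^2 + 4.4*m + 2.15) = 1.9*m^2 - 5.13*m - 4.4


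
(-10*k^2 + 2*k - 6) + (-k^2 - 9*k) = -11*k^2 - 7*k - 6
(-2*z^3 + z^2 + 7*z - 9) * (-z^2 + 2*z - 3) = 2*z^5 - 5*z^4 + z^3 + 20*z^2 - 39*z + 27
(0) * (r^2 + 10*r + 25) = 0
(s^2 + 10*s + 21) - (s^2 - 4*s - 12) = 14*s + 33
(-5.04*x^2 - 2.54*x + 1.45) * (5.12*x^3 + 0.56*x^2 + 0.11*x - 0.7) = -25.8048*x^5 - 15.8272*x^4 + 5.4472*x^3 + 4.0606*x^2 + 1.9375*x - 1.015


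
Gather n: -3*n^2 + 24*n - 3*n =-3*n^2 + 21*n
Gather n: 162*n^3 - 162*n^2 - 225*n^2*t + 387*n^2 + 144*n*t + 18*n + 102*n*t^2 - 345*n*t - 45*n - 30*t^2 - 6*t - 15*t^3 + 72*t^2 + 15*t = 162*n^3 + n^2*(225 - 225*t) + n*(102*t^2 - 201*t - 27) - 15*t^3 + 42*t^2 + 9*t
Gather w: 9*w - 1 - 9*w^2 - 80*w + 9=-9*w^2 - 71*w + 8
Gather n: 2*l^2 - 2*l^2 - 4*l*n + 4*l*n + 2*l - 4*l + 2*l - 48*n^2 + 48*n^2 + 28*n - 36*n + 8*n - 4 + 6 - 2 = 0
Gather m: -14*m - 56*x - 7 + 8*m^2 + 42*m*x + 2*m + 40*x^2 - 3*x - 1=8*m^2 + m*(42*x - 12) + 40*x^2 - 59*x - 8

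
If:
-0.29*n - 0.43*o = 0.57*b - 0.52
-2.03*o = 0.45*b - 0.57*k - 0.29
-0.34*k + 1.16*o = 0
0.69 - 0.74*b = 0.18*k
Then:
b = 0.56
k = 1.53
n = 0.03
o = 0.45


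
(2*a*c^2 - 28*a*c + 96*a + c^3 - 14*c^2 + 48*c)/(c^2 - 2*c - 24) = (2*a*c - 16*a + c^2 - 8*c)/(c + 4)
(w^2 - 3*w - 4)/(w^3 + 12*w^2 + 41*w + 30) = (w - 4)/(w^2 + 11*w + 30)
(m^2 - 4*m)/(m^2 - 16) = m/(m + 4)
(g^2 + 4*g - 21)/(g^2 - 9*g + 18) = (g + 7)/(g - 6)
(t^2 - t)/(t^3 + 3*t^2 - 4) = t/(t^2 + 4*t + 4)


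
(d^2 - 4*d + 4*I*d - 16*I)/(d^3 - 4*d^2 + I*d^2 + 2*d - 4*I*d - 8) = (d + 4*I)/(d^2 + I*d + 2)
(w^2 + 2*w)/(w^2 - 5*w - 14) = w/(w - 7)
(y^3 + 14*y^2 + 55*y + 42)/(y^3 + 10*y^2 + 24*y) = (y^2 + 8*y + 7)/(y*(y + 4))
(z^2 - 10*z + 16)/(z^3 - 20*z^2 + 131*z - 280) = (z - 2)/(z^2 - 12*z + 35)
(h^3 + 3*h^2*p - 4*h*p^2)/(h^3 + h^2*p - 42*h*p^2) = (h^2 + 3*h*p - 4*p^2)/(h^2 + h*p - 42*p^2)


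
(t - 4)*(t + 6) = t^2 + 2*t - 24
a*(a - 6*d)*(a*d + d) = a^3*d - 6*a^2*d^2 + a^2*d - 6*a*d^2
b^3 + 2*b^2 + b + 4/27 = (b + 1/3)^2*(b + 4/3)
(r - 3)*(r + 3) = r^2 - 9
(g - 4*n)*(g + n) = g^2 - 3*g*n - 4*n^2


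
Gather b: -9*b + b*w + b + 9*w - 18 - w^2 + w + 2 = b*(w - 8) - w^2 + 10*w - 16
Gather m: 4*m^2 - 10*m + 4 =4*m^2 - 10*m + 4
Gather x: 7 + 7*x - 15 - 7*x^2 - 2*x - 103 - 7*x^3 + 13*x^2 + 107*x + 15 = -7*x^3 + 6*x^2 + 112*x - 96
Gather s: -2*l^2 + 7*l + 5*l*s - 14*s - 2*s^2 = -2*l^2 + 7*l - 2*s^2 + s*(5*l - 14)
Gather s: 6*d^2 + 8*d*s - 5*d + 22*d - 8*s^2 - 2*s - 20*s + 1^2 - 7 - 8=6*d^2 + 17*d - 8*s^2 + s*(8*d - 22) - 14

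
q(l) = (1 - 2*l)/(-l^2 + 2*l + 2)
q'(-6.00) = -0.04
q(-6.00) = -0.28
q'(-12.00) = -0.01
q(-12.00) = -0.15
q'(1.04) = -0.68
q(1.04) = -0.36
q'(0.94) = -0.66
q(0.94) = -0.29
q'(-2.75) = -0.22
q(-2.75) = -0.59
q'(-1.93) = -0.55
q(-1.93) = -0.87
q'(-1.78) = -0.71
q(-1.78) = -0.96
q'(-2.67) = -0.23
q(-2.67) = -0.61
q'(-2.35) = -0.32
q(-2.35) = -0.69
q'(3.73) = -1.33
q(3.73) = 1.45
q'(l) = (1 - 2*l)*(2*l - 2)/(-l^2 + 2*l + 2)^2 - 2/(-l^2 + 2*l + 2)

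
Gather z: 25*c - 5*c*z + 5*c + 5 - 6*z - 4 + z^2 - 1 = 30*c + z^2 + z*(-5*c - 6)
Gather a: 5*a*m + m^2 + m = 5*a*m + m^2 + m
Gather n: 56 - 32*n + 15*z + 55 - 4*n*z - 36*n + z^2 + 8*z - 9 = n*(-4*z - 68) + z^2 + 23*z + 102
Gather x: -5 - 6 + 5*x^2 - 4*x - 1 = 5*x^2 - 4*x - 12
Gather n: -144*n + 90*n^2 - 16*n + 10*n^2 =100*n^2 - 160*n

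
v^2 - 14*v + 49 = (v - 7)^2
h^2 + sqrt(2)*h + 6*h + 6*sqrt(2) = (h + 6)*(h + sqrt(2))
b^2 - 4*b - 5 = (b - 5)*(b + 1)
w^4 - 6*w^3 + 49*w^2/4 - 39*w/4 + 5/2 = (w - 5/2)*(w - 2)*(w - 1)*(w - 1/2)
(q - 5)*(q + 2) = q^2 - 3*q - 10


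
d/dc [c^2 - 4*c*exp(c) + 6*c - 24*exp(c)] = -4*c*exp(c) + 2*c - 28*exp(c) + 6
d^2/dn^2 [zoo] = 0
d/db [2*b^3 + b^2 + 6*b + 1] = 6*b^2 + 2*b + 6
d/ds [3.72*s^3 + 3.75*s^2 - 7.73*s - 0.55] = 11.16*s^2 + 7.5*s - 7.73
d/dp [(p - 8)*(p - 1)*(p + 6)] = 3*p^2 - 6*p - 46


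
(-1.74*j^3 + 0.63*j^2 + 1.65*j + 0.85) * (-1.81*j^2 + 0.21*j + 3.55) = 3.1494*j^5 - 1.5057*j^4 - 9.0312*j^3 + 1.0445*j^2 + 6.036*j + 3.0175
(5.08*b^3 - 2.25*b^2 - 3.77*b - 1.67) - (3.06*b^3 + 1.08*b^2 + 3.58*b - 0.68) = 2.02*b^3 - 3.33*b^2 - 7.35*b - 0.99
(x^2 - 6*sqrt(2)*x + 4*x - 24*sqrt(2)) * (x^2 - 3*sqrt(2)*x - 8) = x^4 - 9*sqrt(2)*x^3 + 4*x^3 - 36*sqrt(2)*x^2 + 28*x^2 + 48*sqrt(2)*x + 112*x + 192*sqrt(2)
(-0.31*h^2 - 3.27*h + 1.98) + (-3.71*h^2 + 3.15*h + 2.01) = -4.02*h^2 - 0.12*h + 3.99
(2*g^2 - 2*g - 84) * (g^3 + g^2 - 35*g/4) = 2*g^5 - 207*g^3/2 - 133*g^2/2 + 735*g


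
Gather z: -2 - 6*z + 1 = -6*z - 1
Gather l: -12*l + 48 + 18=66 - 12*l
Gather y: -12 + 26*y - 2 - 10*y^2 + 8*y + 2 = -10*y^2 + 34*y - 12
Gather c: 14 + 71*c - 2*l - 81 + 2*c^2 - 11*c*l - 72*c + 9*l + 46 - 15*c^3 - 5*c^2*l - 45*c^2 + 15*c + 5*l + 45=-15*c^3 + c^2*(-5*l - 43) + c*(14 - 11*l) + 12*l + 24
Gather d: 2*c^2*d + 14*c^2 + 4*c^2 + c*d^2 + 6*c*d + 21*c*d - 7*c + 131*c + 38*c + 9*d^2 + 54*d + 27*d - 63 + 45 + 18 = 18*c^2 + 162*c + d^2*(c + 9) + d*(2*c^2 + 27*c + 81)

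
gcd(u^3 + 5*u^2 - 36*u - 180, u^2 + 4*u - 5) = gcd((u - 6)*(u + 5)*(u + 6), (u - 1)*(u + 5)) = u + 5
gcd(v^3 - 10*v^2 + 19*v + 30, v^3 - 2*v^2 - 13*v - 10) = v^2 - 4*v - 5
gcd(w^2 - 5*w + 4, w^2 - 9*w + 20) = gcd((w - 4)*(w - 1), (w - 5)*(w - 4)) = w - 4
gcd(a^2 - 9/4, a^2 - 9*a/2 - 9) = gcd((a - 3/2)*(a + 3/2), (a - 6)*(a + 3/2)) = a + 3/2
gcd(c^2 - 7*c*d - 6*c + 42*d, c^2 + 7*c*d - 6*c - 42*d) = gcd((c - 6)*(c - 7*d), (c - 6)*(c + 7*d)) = c - 6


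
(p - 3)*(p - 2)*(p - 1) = p^3 - 6*p^2 + 11*p - 6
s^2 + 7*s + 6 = (s + 1)*(s + 6)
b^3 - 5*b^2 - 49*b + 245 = (b - 7)*(b - 5)*(b + 7)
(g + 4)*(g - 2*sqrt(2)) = g^2 - 2*sqrt(2)*g + 4*g - 8*sqrt(2)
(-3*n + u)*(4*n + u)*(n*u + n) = -12*n^3*u - 12*n^3 + n^2*u^2 + n^2*u + n*u^3 + n*u^2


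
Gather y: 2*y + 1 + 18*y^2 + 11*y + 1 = 18*y^2 + 13*y + 2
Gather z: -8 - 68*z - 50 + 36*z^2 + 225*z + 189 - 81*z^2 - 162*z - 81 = -45*z^2 - 5*z + 50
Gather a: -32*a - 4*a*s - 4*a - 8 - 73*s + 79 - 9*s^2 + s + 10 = a*(-4*s - 36) - 9*s^2 - 72*s + 81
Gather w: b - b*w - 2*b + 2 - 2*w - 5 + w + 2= -b + w*(-b - 1) - 1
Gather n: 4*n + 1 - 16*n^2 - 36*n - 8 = -16*n^2 - 32*n - 7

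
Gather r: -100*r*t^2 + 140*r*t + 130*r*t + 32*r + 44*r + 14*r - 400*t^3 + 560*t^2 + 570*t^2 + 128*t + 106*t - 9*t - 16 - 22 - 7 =r*(-100*t^2 + 270*t + 90) - 400*t^3 + 1130*t^2 + 225*t - 45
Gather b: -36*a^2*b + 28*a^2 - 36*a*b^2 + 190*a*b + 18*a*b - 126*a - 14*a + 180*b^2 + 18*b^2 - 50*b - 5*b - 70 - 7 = 28*a^2 - 140*a + b^2*(198 - 36*a) + b*(-36*a^2 + 208*a - 55) - 77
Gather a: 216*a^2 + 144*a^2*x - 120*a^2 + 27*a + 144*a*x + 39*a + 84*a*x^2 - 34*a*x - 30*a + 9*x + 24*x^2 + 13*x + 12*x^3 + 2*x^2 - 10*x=a^2*(144*x + 96) + a*(84*x^2 + 110*x + 36) + 12*x^3 + 26*x^2 + 12*x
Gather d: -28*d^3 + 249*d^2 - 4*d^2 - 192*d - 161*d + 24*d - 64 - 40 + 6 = -28*d^3 + 245*d^2 - 329*d - 98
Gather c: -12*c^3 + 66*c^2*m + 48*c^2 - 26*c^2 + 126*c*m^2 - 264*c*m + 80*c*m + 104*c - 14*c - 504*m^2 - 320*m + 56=-12*c^3 + c^2*(66*m + 22) + c*(126*m^2 - 184*m + 90) - 504*m^2 - 320*m + 56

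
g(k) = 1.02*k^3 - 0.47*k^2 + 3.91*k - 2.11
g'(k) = 3.06*k^2 - 0.94*k + 3.91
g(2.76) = 26.55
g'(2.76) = 24.63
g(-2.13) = -22.43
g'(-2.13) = 19.80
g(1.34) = 4.74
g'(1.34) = 8.14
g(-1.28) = -10.02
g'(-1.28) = 10.13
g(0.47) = -0.27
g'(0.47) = 4.14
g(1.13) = 3.18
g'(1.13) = 6.76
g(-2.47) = -30.01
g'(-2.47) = 24.90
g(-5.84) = -244.13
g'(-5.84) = 113.76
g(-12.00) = -1879.27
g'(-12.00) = 455.83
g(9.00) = 738.59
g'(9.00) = 243.31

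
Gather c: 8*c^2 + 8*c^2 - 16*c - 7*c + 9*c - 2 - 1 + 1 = 16*c^2 - 14*c - 2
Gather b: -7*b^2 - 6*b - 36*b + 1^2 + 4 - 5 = -7*b^2 - 42*b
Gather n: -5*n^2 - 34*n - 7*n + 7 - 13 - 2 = -5*n^2 - 41*n - 8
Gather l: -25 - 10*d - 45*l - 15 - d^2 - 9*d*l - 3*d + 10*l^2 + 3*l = -d^2 - 13*d + 10*l^2 + l*(-9*d - 42) - 40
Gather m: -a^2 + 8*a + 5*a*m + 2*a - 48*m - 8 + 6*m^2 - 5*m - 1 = -a^2 + 10*a + 6*m^2 + m*(5*a - 53) - 9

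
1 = 1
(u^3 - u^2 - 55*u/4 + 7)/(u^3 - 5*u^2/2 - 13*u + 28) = (u - 1/2)/(u - 2)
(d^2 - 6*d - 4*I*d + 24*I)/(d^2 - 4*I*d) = (d - 6)/d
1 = 1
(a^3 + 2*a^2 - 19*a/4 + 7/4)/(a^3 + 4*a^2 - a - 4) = (a^2 + 3*a - 7/4)/(a^2 + 5*a + 4)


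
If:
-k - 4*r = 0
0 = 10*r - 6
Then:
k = -12/5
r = 3/5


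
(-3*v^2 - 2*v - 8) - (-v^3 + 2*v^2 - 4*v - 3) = v^3 - 5*v^2 + 2*v - 5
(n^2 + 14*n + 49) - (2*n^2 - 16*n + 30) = -n^2 + 30*n + 19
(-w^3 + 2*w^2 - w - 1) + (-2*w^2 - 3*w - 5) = -w^3 - 4*w - 6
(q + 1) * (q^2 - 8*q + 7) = q^3 - 7*q^2 - q + 7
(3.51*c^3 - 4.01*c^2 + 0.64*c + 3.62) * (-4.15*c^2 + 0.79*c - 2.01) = -14.5665*c^5 + 19.4144*c^4 - 12.879*c^3 - 6.4573*c^2 + 1.5734*c - 7.2762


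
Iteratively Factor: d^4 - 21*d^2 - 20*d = (d - 5)*(d^3 + 5*d^2 + 4*d) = (d - 5)*(d + 4)*(d^2 + d) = d*(d - 5)*(d + 4)*(d + 1)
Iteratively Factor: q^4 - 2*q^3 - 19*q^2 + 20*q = (q - 5)*(q^3 + 3*q^2 - 4*q) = (q - 5)*(q - 1)*(q^2 + 4*q) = (q - 5)*(q - 1)*(q + 4)*(q)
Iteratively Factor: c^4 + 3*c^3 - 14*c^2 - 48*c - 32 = (c + 4)*(c^3 - c^2 - 10*c - 8) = (c - 4)*(c + 4)*(c^2 + 3*c + 2) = (c - 4)*(c + 1)*(c + 4)*(c + 2)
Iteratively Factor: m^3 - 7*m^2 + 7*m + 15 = (m - 5)*(m^2 - 2*m - 3) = (m - 5)*(m - 3)*(m + 1)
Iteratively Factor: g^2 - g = (g - 1)*(g)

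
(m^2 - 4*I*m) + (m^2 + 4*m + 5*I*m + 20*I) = 2*m^2 + 4*m + I*m + 20*I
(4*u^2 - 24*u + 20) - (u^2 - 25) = 3*u^2 - 24*u + 45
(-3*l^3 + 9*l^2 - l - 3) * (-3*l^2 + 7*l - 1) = 9*l^5 - 48*l^4 + 69*l^3 - 7*l^2 - 20*l + 3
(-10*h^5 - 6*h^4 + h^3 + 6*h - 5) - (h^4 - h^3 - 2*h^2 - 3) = -10*h^5 - 7*h^4 + 2*h^3 + 2*h^2 + 6*h - 2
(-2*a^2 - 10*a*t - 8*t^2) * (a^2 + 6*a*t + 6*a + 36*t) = -2*a^4 - 22*a^3*t - 12*a^3 - 68*a^2*t^2 - 132*a^2*t - 48*a*t^3 - 408*a*t^2 - 288*t^3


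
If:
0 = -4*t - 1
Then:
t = -1/4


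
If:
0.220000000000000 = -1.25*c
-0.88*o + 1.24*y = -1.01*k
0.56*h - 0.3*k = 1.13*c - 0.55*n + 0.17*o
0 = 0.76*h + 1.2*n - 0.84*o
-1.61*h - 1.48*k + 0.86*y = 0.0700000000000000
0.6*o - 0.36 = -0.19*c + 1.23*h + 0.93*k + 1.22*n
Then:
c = -0.18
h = -0.24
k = -0.09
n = -0.42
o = -0.81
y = -0.51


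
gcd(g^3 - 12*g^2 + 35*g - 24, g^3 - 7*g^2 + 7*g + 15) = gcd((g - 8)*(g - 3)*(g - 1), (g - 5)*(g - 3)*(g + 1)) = g - 3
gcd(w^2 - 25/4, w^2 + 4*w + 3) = 1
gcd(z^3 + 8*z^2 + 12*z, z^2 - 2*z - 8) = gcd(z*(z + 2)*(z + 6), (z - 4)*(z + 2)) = z + 2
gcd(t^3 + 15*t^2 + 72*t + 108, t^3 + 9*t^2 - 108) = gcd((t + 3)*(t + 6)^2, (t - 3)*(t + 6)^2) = t^2 + 12*t + 36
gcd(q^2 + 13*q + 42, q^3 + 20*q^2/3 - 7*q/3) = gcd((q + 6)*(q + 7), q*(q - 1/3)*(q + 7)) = q + 7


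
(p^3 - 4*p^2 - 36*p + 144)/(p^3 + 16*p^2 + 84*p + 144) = (p^2 - 10*p + 24)/(p^2 + 10*p + 24)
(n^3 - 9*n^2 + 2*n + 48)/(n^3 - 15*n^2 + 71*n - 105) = (n^2 - 6*n - 16)/(n^2 - 12*n + 35)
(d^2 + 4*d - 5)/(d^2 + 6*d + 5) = (d - 1)/(d + 1)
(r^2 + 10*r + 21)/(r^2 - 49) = (r + 3)/(r - 7)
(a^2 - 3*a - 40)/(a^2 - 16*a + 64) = (a + 5)/(a - 8)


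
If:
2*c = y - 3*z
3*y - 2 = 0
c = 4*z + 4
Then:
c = 4/3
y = 2/3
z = -2/3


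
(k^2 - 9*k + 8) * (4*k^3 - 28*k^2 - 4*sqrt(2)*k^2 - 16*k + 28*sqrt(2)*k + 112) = 4*k^5 - 64*k^4 - 4*sqrt(2)*k^4 + 64*sqrt(2)*k^3 + 268*k^3 - 284*sqrt(2)*k^2 + 32*k^2 - 1136*k + 224*sqrt(2)*k + 896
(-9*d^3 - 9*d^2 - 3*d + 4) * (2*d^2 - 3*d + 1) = -18*d^5 + 9*d^4 + 12*d^3 + 8*d^2 - 15*d + 4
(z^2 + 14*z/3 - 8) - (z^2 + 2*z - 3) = 8*z/3 - 5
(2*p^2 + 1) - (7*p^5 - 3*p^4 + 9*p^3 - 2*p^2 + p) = -7*p^5 + 3*p^4 - 9*p^3 + 4*p^2 - p + 1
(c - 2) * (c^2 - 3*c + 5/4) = c^3 - 5*c^2 + 29*c/4 - 5/2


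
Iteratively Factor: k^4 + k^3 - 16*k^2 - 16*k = (k - 4)*(k^3 + 5*k^2 + 4*k) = (k - 4)*(k + 1)*(k^2 + 4*k) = (k - 4)*(k + 1)*(k + 4)*(k)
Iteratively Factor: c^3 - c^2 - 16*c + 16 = (c - 4)*(c^2 + 3*c - 4) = (c - 4)*(c + 4)*(c - 1)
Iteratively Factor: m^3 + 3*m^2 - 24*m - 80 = (m + 4)*(m^2 - m - 20) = (m + 4)^2*(m - 5)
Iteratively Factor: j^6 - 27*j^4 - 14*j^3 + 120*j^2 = (j - 2)*(j^5 + 2*j^4 - 23*j^3 - 60*j^2) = j*(j - 2)*(j^4 + 2*j^3 - 23*j^2 - 60*j) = j*(j - 5)*(j - 2)*(j^3 + 7*j^2 + 12*j) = j^2*(j - 5)*(j - 2)*(j^2 + 7*j + 12) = j^2*(j - 5)*(j - 2)*(j + 3)*(j + 4)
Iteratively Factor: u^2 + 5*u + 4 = (u + 4)*(u + 1)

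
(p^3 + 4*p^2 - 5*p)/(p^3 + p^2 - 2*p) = (p + 5)/(p + 2)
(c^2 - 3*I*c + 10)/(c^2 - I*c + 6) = (c - 5*I)/(c - 3*I)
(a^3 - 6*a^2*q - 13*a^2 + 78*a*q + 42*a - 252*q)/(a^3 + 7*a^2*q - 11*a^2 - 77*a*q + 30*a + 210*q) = (a^2 - 6*a*q - 7*a + 42*q)/(a^2 + 7*a*q - 5*a - 35*q)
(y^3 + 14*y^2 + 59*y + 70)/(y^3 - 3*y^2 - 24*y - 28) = (y^2 + 12*y + 35)/(y^2 - 5*y - 14)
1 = 1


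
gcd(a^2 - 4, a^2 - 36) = 1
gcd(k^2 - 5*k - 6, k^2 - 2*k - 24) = k - 6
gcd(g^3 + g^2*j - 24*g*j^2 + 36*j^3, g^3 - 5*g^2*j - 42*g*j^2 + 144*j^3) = g^2 + 3*g*j - 18*j^2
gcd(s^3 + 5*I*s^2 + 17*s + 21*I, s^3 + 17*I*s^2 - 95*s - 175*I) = s + 7*I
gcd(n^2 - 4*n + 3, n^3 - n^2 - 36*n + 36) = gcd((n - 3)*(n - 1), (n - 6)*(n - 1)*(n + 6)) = n - 1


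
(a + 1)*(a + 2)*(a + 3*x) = a^3 + 3*a^2*x + 3*a^2 + 9*a*x + 2*a + 6*x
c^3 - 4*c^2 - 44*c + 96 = (c - 8)*(c - 2)*(c + 6)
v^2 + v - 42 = (v - 6)*(v + 7)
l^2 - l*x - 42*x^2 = (l - 7*x)*(l + 6*x)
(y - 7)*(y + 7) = y^2 - 49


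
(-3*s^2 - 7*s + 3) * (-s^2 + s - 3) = 3*s^4 + 4*s^3 - s^2 + 24*s - 9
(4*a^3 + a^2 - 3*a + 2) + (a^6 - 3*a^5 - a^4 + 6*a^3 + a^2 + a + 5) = a^6 - 3*a^5 - a^4 + 10*a^3 + 2*a^2 - 2*a + 7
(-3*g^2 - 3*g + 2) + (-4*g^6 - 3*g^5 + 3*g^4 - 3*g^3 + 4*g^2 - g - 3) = -4*g^6 - 3*g^5 + 3*g^4 - 3*g^3 + g^2 - 4*g - 1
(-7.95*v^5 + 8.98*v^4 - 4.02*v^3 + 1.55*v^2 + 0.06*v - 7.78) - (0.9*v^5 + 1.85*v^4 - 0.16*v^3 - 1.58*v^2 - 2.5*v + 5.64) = -8.85*v^5 + 7.13*v^4 - 3.86*v^3 + 3.13*v^2 + 2.56*v - 13.42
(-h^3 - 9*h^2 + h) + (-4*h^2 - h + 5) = -h^3 - 13*h^2 + 5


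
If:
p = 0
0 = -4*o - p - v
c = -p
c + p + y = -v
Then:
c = 0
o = y/4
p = 0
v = -y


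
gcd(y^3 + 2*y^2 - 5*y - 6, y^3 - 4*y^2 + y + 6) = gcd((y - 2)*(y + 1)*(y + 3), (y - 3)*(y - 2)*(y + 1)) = y^2 - y - 2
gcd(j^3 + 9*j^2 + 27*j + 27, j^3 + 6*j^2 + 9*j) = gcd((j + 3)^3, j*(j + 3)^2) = j^2 + 6*j + 9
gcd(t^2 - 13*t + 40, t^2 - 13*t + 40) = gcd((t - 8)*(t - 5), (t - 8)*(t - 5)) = t^2 - 13*t + 40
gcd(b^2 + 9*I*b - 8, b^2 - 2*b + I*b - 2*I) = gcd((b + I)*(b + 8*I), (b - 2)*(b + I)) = b + I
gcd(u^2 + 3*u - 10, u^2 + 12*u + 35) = u + 5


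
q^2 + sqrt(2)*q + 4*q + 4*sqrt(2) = (q + 4)*(q + sqrt(2))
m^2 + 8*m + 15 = (m + 3)*(m + 5)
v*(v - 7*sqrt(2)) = v^2 - 7*sqrt(2)*v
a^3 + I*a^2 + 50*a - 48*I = (a - 6*I)*(a - I)*(a + 8*I)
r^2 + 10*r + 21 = (r + 3)*(r + 7)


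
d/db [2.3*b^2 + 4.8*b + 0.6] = 4.6*b + 4.8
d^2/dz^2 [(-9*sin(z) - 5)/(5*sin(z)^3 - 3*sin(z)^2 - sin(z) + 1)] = (900*sin(z)^7 + 720*sin(z)^6 - 1914*sin(z)^5 - 1172*sin(z)^4 + 930*sin(z)^3 + 494*sin(z)^2 - 88*sin(z) - 58)/(5*sin(z)^3 - 3*sin(z)^2 - sin(z) + 1)^3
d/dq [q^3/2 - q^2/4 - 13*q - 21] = 3*q^2/2 - q/2 - 13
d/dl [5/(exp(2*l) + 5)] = -10*exp(2*l)/(exp(2*l) + 5)^2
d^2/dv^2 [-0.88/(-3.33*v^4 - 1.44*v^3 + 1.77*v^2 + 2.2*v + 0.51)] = ((-35.1648*v^2 - 7.6032*v + 3.1152)*(-3.33*v^4 - 1.44*v^3 + 1.77*v^2 + 2.2*v + 0.51) - 0.88*(13.32*v^3 + 4.32*v^2 - 3.54*v - 2.2)*(26.64*v^3 + 8.64*v^2 - 7.08*v - 4.4))/(-3.33*v^4 - 1.44*v^3 + 1.77*v^2 + 2.2*v + 0.51)^3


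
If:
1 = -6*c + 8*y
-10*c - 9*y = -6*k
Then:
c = 4*y/3 - 1/6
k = 67*y/18 - 5/18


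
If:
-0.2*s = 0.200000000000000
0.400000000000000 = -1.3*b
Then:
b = -0.31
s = -1.00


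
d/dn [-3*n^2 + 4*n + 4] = 4 - 6*n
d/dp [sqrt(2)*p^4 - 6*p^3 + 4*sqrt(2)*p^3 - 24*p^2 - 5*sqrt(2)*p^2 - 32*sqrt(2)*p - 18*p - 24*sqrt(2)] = 4*sqrt(2)*p^3 - 18*p^2 + 12*sqrt(2)*p^2 - 48*p - 10*sqrt(2)*p - 32*sqrt(2) - 18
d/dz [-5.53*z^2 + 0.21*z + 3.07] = 0.21 - 11.06*z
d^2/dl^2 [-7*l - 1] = 0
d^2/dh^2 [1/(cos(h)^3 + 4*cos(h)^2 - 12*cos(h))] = ((-45*cos(h) + 32*cos(2*h) + 9*cos(3*h))*(cos(h)^2 + 4*cos(h) - 12)*cos(h)/4 + 2*(3*cos(h)^2 + 8*cos(h) - 12)^2*sin(h)^2)/((cos(h)^2 + 4*cos(h) - 12)^3*cos(h)^3)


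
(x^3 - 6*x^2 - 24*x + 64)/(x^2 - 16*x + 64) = (x^2 + 2*x - 8)/(x - 8)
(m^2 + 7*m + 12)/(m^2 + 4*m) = (m + 3)/m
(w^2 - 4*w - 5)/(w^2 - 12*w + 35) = (w + 1)/(w - 7)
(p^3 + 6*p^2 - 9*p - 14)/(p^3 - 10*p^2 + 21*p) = (p^3 + 6*p^2 - 9*p - 14)/(p*(p^2 - 10*p + 21))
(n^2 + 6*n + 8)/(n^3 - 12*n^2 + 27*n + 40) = (n^2 + 6*n + 8)/(n^3 - 12*n^2 + 27*n + 40)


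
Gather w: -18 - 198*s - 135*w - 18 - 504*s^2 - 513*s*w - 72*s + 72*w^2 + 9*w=-504*s^2 - 270*s + 72*w^2 + w*(-513*s - 126) - 36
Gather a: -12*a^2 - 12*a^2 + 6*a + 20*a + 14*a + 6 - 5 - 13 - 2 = -24*a^2 + 40*a - 14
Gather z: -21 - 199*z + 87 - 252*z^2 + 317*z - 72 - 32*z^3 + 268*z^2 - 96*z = -32*z^3 + 16*z^2 + 22*z - 6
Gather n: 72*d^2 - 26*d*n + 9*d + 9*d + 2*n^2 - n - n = 72*d^2 + 18*d + 2*n^2 + n*(-26*d - 2)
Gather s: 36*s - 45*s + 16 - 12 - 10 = -9*s - 6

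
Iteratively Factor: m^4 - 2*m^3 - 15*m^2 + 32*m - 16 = (m - 1)*(m^3 - m^2 - 16*m + 16) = (m - 1)*(m + 4)*(m^2 - 5*m + 4) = (m - 1)^2*(m + 4)*(m - 4)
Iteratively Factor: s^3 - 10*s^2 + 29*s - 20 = (s - 4)*(s^2 - 6*s + 5) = (s - 4)*(s - 1)*(s - 5)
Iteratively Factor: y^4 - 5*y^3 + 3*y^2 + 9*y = (y)*(y^3 - 5*y^2 + 3*y + 9) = y*(y - 3)*(y^2 - 2*y - 3) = y*(y - 3)^2*(y + 1)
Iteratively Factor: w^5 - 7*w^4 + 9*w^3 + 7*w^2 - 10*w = (w)*(w^4 - 7*w^3 + 9*w^2 + 7*w - 10) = w*(w - 5)*(w^3 - 2*w^2 - w + 2) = w*(w - 5)*(w - 1)*(w^2 - w - 2) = w*(w - 5)*(w - 1)*(w + 1)*(w - 2)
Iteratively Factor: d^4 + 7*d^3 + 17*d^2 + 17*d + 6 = (d + 3)*(d^3 + 4*d^2 + 5*d + 2) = (d + 1)*(d + 3)*(d^2 + 3*d + 2) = (d + 1)*(d + 2)*(d + 3)*(d + 1)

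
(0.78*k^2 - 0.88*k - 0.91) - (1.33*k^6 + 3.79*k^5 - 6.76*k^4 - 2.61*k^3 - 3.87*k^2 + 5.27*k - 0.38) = -1.33*k^6 - 3.79*k^5 + 6.76*k^4 + 2.61*k^3 + 4.65*k^2 - 6.15*k - 0.53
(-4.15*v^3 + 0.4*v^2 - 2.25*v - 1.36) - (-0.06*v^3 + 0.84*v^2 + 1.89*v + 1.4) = -4.09*v^3 - 0.44*v^2 - 4.14*v - 2.76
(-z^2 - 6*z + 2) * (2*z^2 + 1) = -2*z^4 - 12*z^3 + 3*z^2 - 6*z + 2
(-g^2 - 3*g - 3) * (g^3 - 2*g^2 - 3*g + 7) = -g^5 - g^4 + 6*g^3 + 8*g^2 - 12*g - 21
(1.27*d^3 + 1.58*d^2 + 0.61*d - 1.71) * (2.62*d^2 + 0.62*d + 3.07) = 3.3274*d^5 + 4.927*d^4 + 6.4767*d^3 + 0.7486*d^2 + 0.8125*d - 5.2497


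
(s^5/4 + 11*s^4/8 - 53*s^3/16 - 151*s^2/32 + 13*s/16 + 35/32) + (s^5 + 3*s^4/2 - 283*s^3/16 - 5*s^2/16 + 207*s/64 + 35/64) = 5*s^5/4 + 23*s^4/8 - 21*s^3 - 161*s^2/32 + 259*s/64 + 105/64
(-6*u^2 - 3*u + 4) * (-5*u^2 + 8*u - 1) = 30*u^4 - 33*u^3 - 38*u^2 + 35*u - 4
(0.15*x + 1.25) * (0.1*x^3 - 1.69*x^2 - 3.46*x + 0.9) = 0.015*x^4 - 0.1285*x^3 - 2.6315*x^2 - 4.19*x + 1.125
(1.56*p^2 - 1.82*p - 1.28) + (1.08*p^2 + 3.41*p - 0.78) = 2.64*p^2 + 1.59*p - 2.06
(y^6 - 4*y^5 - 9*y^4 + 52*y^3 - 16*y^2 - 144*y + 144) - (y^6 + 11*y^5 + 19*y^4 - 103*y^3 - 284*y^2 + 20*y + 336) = -15*y^5 - 28*y^4 + 155*y^3 + 268*y^2 - 164*y - 192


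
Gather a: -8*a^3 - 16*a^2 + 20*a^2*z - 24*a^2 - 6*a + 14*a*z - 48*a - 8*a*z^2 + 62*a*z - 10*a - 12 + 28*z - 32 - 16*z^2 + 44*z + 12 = -8*a^3 + a^2*(20*z - 40) + a*(-8*z^2 + 76*z - 64) - 16*z^2 + 72*z - 32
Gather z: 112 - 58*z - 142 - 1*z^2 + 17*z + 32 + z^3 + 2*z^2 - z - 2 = z^3 + z^2 - 42*z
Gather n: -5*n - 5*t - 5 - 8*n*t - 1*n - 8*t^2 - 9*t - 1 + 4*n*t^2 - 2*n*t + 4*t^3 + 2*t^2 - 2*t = n*(4*t^2 - 10*t - 6) + 4*t^3 - 6*t^2 - 16*t - 6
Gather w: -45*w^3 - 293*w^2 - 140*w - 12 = -45*w^3 - 293*w^2 - 140*w - 12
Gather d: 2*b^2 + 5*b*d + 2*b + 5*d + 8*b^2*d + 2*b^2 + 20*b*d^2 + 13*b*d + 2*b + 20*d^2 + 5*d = 4*b^2 + 4*b + d^2*(20*b + 20) + d*(8*b^2 + 18*b + 10)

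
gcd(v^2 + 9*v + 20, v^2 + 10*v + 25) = v + 5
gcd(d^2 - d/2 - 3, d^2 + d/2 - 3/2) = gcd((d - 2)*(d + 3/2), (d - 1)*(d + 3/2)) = d + 3/2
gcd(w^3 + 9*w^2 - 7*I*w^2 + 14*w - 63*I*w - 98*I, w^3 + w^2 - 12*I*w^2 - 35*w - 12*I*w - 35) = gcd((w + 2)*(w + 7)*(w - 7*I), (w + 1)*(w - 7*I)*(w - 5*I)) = w - 7*I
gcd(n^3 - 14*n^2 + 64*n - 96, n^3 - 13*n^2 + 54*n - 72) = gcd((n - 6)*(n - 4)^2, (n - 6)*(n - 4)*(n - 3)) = n^2 - 10*n + 24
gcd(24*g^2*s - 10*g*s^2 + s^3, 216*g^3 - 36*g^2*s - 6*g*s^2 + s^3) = -6*g + s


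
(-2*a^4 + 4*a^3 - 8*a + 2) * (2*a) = -4*a^5 + 8*a^4 - 16*a^2 + 4*a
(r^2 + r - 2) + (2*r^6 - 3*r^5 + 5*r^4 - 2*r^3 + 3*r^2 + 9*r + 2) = 2*r^6 - 3*r^5 + 5*r^4 - 2*r^3 + 4*r^2 + 10*r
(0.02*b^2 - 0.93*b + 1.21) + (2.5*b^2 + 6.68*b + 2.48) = 2.52*b^2 + 5.75*b + 3.69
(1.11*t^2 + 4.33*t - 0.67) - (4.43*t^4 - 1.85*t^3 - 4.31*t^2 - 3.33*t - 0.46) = -4.43*t^4 + 1.85*t^3 + 5.42*t^2 + 7.66*t - 0.21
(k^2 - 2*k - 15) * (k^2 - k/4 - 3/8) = k^4 - 9*k^3/4 - 119*k^2/8 + 9*k/2 + 45/8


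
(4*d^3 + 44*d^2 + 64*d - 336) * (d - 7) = 4*d^4 + 16*d^3 - 244*d^2 - 784*d + 2352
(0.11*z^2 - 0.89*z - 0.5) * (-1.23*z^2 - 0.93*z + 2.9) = -0.1353*z^4 + 0.9924*z^3 + 1.7617*z^2 - 2.116*z - 1.45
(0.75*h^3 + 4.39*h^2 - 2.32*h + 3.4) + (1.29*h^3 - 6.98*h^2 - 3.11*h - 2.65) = 2.04*h^3 - 2.59*h^2 - 5.43*h + 0.75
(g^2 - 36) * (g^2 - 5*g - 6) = g^4 - 5*g^3 - 42*g^2 + 180*g + 216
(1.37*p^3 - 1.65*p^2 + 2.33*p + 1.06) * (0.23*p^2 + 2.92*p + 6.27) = 0.3151*p^5 + 3.6209*p^4 + 4.3078*p^3 - 3.2981*p^2 + 17.7043*p + 6.6462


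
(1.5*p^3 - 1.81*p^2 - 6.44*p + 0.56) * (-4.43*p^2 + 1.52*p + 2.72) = -6.645*p^5 + 10.2983*p^4 + 29.858*p^3 - 17.1928*p^2 - 16.6656*p + 1.5232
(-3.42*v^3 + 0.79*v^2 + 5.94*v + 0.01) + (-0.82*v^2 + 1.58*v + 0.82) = -3.42*v^3 - 0.0299999999999999*v^2 + 7.52*v + 0.83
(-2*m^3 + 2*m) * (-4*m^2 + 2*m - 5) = 8*m^5 - 4*m^4 + 2*m^3 + 4*m^2 - 10*m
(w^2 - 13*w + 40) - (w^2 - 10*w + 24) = 16 - 3*w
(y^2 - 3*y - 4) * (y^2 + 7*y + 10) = y^4 + 4*y^3 - 15*y^2 - 58*y - 40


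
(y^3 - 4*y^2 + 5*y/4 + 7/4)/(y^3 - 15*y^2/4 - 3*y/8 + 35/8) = 2*(2*y^2 - y - 1)/(4*y^2 - y - 5)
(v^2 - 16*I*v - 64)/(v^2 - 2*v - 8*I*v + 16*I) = (v - 8*I)/(v - 2)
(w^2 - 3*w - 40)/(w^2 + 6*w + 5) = (w - 8)/(w + 1)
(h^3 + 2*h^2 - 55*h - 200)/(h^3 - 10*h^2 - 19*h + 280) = (h + 5)/(h - 7)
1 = 1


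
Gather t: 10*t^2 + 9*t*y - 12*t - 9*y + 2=10*t^2 + t*(9*y - 12) - 9*y + 2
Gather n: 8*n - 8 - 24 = 8*n - 32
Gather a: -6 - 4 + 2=-8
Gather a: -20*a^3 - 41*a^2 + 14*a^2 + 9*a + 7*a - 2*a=-20*a^3 - 27*a^2 + 14*a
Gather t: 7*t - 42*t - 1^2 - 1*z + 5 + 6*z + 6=-35*t + 5*z + 10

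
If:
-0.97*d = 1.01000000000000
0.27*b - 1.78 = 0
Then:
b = 6.59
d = -1.04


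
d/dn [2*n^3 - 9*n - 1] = 6*n^2 - 9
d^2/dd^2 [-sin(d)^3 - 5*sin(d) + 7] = 9*sin(d)^3 - sin(d)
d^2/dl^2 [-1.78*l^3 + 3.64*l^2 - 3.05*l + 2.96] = 7.28 - 10.68*l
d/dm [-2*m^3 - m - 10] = -6*m^2 - 1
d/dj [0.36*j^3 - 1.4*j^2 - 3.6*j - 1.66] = 1.08*j^2 - 2.8*j - 3.6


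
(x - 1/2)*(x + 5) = x^2 + 9*x/2 - 5/2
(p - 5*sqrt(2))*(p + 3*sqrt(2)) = p^2 - 2*sqrt(2)*p - 30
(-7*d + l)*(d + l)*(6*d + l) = -42*d^3 - 43*d^2*l + l^3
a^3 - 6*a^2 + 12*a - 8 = (a - 2)^3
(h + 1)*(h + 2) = h^2 + 3*h + 2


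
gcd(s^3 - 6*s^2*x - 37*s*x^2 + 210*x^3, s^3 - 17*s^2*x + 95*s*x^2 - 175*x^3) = s^2 - 12*s*x + 35*x^2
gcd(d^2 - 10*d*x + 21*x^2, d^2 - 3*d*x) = -d + 3*x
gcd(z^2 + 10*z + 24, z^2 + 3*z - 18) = z + 6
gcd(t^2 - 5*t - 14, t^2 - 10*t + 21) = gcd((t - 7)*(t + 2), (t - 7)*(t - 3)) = t - 7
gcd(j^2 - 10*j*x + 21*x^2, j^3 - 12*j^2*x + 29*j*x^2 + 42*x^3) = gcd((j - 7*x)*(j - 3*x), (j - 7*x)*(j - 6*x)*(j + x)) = -j + 7*x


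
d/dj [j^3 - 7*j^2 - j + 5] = 3*j^2 - 14*j - 1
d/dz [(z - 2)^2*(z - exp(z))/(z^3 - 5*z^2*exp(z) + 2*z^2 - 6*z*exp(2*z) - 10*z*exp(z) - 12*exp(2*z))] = (z - 2)*((z - 2)*(z - exp(z))*(5*z^2*exp(z) - 3*z^2 + 12*z*exp(2*z) + 20*z*exp(z) - 4*z + 30*exp(2*z) + 10*exp(z)) + (-2*z - (1 - exp(z))*(z - 2) + 2*exp(z))*(-z^3 + 5*z^2*exp(z) - 2*z^2 + 6*z*exp(2*z) + 10*z*exp(z) + 12*exp(2*z)))/(-z^3 + 5*z^2*exp(z) - 2*z^2 + 6*z*exp(2*z) + 10*z*exp(z) + 12*exp(2*z))^2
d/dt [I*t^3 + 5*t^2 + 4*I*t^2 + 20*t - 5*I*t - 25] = 3*I*t^2 + t*(10 + 8*I) + 20 - 5*I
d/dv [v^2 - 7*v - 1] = 2*v - 7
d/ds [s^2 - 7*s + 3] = 2*s - 7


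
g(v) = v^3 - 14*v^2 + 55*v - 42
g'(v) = 3*v^2 - 28*v + 55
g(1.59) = 14.08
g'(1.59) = 18.06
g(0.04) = -39.82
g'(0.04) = 53.88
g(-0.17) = -51.76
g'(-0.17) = 59.85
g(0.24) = -29.59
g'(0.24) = 48.45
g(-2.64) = -303.17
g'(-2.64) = 149.83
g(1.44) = 11.16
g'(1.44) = 20.90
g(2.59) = 23.91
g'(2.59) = 2.60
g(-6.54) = -1280.23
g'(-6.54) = 366.43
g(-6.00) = -1092.00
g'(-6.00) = 331.00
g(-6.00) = -1092.00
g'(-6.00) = 331.00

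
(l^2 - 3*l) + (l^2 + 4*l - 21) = 2*l^2 + l - 21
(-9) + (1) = -8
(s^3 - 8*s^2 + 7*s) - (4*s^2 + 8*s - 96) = s^3 - 12*s^2 - s + 96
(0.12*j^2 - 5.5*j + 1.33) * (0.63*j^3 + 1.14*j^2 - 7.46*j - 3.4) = 0.0756*j^5 - 3.3282*j^4 - 6.3273*j^3 + 42.1382*j^2 + 8.7782*j - 4.522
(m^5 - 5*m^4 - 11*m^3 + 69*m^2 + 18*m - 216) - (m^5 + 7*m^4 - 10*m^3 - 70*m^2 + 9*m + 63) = -12*m^4 - m^3 + 139*m^2 + 9*m - 279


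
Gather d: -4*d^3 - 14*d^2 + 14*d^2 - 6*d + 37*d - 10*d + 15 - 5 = -4*d^3 + 21*d + 10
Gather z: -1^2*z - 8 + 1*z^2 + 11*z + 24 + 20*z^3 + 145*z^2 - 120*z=20*z^3 + 146*z^2 - 110*z + 16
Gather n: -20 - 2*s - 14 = -2*s - 34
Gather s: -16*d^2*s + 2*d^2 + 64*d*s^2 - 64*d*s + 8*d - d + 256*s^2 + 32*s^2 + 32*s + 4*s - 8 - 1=2*d^2 + 7*d + s^2*(64*d + 288) + s*(-16*d^2 - 64*d + 36) - 9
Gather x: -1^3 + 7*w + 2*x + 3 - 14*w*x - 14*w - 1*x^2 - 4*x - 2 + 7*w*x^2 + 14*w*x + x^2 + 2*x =7*w*x^2 - 7*w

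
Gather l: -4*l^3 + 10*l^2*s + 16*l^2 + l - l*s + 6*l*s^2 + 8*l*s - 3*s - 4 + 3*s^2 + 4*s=-4*l^3 + l^2*(10*s + 16) + l*(6*s^2 + 7*s + 1) + 3*s^2 + s - 4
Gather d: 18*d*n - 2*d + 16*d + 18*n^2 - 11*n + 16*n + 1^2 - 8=d*(18*n + 14) + 18*n^2 + 5*n - 7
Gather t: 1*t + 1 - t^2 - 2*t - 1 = -t^2 - t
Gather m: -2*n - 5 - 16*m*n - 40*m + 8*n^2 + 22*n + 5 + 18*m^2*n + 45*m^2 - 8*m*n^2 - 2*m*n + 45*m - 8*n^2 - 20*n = m^2*(18*n + 45) + m*(-8*n^2 - 18*n + 5)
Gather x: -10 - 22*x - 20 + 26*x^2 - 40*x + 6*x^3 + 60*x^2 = 6*x^3 + 86*x^2 - 62*x - 30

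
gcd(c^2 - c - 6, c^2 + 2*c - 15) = c - 3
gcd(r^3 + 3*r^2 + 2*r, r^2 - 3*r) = r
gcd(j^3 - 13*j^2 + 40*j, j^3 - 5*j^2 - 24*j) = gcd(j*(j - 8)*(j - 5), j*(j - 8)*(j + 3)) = j^2 - 8*j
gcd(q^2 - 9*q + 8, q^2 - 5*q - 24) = q - 8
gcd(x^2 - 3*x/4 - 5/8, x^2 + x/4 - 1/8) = x + 1/2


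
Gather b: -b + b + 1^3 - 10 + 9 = 0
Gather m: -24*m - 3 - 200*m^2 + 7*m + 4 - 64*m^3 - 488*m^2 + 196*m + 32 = -64*m^3 - 688*m^2 + 179*m + 33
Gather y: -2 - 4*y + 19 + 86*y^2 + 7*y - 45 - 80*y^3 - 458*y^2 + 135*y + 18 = -80*y^3 - 372*y^2 + 138*y - 10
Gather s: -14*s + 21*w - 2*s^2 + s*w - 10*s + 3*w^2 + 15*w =-2*s^2 + s*(w - 24) + 3*w^2 + 36*w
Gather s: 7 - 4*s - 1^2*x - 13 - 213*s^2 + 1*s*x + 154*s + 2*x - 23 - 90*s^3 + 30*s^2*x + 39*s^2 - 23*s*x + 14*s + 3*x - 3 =-90*s^3 + s^2*(30*x - 174) + s*(164 - 22*x) + 4*x - 32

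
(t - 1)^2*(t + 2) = t^3 - 3*t + 2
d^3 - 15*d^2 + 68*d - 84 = (d - 7)*(d - 6)*(d - 2)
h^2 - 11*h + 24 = (h - 8)*(h - 3)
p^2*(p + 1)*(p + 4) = p^4 + 5*p^3 + 4*p^2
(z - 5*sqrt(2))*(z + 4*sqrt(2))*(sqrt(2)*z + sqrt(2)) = sqrt(2)*z^3 - 2*z^2 + sqrt(2)*z^2 - 40*sqrt(2)*z - 2*z - 40*sqrt(2)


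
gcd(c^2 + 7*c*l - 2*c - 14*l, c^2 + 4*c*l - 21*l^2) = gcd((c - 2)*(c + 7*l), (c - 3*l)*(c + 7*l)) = c + 7*l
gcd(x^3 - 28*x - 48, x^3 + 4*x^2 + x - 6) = x + 2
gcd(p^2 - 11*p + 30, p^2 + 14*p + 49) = 1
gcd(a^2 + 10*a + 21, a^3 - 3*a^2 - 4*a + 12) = 1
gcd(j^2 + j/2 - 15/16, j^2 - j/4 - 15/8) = j + 5/4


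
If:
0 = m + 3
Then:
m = -3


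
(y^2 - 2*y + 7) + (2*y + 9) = y^2 + 16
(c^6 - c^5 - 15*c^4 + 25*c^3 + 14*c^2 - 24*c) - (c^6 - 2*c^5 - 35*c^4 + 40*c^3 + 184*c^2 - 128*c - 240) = c^5 + 20*c^4 - 15*c^3 - 170*c^2 + 104*c + 240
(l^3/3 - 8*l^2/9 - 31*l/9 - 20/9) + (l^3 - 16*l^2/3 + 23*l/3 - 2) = 4*l^3/3 - 56*l^2/9 + 38*l/9 - 38/9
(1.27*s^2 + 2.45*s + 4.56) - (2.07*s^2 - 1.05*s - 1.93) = -0.8*s^2 + 3.5*s + 6.49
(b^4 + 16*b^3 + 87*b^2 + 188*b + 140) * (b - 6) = b^5 + 10*b^4 - 9*b^3 - 334*b^2 - 988*b - 840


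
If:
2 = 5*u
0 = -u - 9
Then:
No Solution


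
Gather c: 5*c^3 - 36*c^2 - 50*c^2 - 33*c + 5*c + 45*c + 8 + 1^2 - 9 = 5*c^3 - 86*c^2 + 17*c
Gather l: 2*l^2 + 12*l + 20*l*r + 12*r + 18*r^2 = 2*l^2 + l*(20*r + 12) + 18*r^2 + 12*r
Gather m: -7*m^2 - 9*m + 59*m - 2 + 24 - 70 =-7*m^2 + 50*m - 48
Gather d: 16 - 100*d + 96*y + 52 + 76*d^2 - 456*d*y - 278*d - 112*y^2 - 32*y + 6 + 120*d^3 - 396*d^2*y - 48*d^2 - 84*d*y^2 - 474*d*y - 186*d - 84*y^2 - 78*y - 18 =120*d^3 + d^2*(28 - 396*y) + d*(-84*y^2 - 930*y - 564) - 196*y^2 - 14*y + 56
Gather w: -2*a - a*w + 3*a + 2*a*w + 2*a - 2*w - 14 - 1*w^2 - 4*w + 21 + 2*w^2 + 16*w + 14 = 3*a + w^2 + w*(a + 10) + 21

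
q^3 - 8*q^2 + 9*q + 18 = (q - 6)*(q - 3)*(q + 1)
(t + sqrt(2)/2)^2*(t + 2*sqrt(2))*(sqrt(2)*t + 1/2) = sqrt(2)*t^4 + 13*t^3/2 + 6*sqrt(2)*t^2 + 17*t/4 + sqrt(2)/2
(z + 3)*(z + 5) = z^2 + 8*z + 15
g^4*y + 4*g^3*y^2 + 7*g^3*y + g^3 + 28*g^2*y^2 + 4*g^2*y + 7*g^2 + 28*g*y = g*(g + 7)*(g + 4*y)*(g*y + 1)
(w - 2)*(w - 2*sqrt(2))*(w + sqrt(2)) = w^3 - 2*w^2 - sqrt(2)*w^2 - 4*w + 2*sqrt(2)*w + 8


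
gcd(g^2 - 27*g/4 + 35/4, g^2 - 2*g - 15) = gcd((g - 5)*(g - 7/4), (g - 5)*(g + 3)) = g - 5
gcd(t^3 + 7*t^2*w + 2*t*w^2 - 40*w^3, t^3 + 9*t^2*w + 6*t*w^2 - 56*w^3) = t^2 + 2*t*w - 8*w^2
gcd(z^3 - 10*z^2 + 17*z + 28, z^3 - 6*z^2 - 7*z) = z^2 - 6*z - 7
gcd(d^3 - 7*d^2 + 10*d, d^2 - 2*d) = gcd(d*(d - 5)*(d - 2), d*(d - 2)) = d^2 - 2*d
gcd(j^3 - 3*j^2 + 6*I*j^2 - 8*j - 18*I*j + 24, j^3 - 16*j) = 1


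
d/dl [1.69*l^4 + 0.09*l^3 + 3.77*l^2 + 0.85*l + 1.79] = 6.76*l^3 + 0.27*l^2 + 7.54*l + 0.85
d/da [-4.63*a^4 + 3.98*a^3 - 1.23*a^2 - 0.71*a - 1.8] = -18.52*a^3 + 11.94*a^2 - 2.46*a - 0.71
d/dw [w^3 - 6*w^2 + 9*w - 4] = 3*w^2 - 12*w + 9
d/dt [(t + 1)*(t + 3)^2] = (t + 3)*(3*t + 5)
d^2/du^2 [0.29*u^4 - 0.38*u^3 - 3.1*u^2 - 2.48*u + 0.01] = 3.48*u^2 - 2.28*u - 6.2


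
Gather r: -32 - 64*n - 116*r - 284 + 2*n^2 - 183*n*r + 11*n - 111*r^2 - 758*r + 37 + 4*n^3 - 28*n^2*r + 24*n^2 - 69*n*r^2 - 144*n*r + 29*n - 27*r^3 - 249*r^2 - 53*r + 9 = 4*n^3 + 26*n^2 - 24*n - 27*r^3 + r^2*(-69*n - 360) + r*(-28*n^2 - 327*n - 927) - 270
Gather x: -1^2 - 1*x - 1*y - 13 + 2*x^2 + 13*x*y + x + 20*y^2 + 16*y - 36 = 2*x^2 + 13*x*y + 20*y^2 + 15*y - 50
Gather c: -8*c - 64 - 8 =-8*c - 72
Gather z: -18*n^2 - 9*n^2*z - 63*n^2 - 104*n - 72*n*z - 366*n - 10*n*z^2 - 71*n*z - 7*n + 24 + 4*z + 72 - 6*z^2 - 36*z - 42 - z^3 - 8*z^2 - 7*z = -81*n^2 - 477*n - z^3 + z^2*(-10*n - 14) + z*(-9*n^2 - 143*n - 39) + 54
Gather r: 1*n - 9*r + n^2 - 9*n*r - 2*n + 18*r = n^2 - n + r*(9 - 9*n)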